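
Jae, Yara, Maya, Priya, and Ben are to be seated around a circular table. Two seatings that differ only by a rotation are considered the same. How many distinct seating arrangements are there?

24

Seat Jae anywhere (absorbing the rotational symmetry), then permute the other 4: (4)! = 24.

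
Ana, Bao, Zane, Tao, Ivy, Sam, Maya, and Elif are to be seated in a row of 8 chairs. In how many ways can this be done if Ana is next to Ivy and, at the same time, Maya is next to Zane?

Treat {Ana,Ivy} as one block (2 orders) and {Maya,Zane} as another (2 orders).
That leaves 6 units to arrange: 2 × 2 × 6! = 4 × 720 = 2880.

2880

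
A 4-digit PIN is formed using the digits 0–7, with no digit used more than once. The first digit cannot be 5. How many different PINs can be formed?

The first digit has 8−1 = 7 choices (anything except 5).
The remaining 3 digits are filled from the other 7 symbols without repetition: 7 × 6 × 5 = 210.
Total: 7 × 210 = 1470.

1470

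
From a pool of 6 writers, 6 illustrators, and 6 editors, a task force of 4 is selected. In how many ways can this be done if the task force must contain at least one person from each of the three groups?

1620

Unrestricted: C(18,4) = 3060 ways to pick any 4 of the 18.
Selections missing a whole group: no writers → C(12,4) = 495; no illustrators → C(12,4) = 495; no editors → C(12,4) = 495.
Add back selections omitting two groups (i.e. drawn from a single group): C(6,4) + C(6,4) + C(6,4) = 45.
By inclusion–exclusion: 3060 − 1485 + 45 = 1620.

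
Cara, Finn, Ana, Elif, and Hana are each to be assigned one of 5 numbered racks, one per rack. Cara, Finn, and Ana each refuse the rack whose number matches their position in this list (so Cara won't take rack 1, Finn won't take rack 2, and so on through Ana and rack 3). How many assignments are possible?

Let Aᵢ (for i ∈ {1, 2, 3}) be the placements that put person i in their forbidden rack. Any j of these fix j positions, leaving (5−j)! ways to fill the rest, and there are C(3,j) ways to pick which j.
By inclusion–exclusion, the number of valid placements is Σ_{j=0}^{3} (−1)^j C(3,j)·(5−j)!.
Computing: 120 − 72 + 18 − 2 = 64.

64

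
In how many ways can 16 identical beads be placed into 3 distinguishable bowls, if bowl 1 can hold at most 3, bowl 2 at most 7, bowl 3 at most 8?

6

By stars and bars, unrestricted non-negative solutions to x_1+…+x_3 = 16 number C(16+2,2) = 153.
Subtract solutions that violate a single cap (substitute x_i' = x_i − (cap_i+1)): x_1 ≥ 4 gives C(14,2) = 91; x_2 ≥ 8 gives C(10,2) = 45; x_3 ≥ 9 gives C(9,2) = 36. Together 172.
Add back pairs where two caps are both exceeded: 15 + 10 + 0 = 25.
By inclusion–exclusion the count is 153 − 172 + 25 = 6.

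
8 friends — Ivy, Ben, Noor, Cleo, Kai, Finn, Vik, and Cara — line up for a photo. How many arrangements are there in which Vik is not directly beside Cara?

30240

Of the 8! = 40320 arrangements, those with Vik and Cara adjacent number 2 × 7! = 10080 (treat the pair as a block with 2 internal orders).
Complementary counting: 40320 − 10080 = 30240.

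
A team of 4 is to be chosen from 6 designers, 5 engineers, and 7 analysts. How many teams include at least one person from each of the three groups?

1575

Unrestricted: C(18,4) = 3060 ways to pick any 4 of the 18.
Selections missing a whole group: no designers → C(12,4) = 495; no engineers → C(13,4) = 715; no analysts → C(11,4) = 330.
Add back selections omitting two groups (i.e. drawn from a single group): C(6,4) + C(5,4) + C(7,4) = 55.
By inclusion–exclusion: 3060 − 1540 + 55 = 1575.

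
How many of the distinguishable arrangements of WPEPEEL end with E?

180

With the last slot taken by E, it remains to arrange the other 6 letters (WPPEEL).
Those 6 letters have E appearing twice and P appearing twice, giving (6)!/(2!·2!) = 180.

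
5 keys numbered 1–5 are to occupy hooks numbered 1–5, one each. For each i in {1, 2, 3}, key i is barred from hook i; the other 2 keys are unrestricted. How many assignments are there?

64

Let Aᵢ (for i ∈ {1, 2, 3}) be the placements that put key i in its forbidden hook. Any j of these fix j positions, leaving (5−j)! ways to fill the rest, and there are C(3,j) ways to pick which j.
By inclusion–exclusion, the number of valid placements is Σ_{j=0}^{3} (−1)^j C(3,j)·(5−j)!.
Computing: 120 − 72 + 18 − 2 = 64.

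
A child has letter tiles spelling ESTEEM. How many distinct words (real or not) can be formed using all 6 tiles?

120

ESTEEM has 6 letters with E appearing 3 times.
Dividing 6! = 720 by 3! = 6 for the repeated letters gives 120.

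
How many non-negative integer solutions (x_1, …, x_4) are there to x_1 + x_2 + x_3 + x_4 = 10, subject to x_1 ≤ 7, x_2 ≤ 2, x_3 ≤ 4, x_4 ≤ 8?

106

By stars and bars, unrestricted non-negative solutions to x_1+…+x_4 = 10 number C(10+3,3) = 286.
Subtract solutions that violate a single cap (substitute x_i' = x_i − (cap_i+1)): x_1 ≥ 8 gives C(5,3) = 10; x_2 ≥ 3 gives C(10,3) = 120; x_3 ≥ 5 gives C(8,3) = 56; x_4 ≥ 9 gives C(4,3) = 4. Together 190.
Add back pairs where two caps are both exceeded: 0 + 0 + 0 + 10 + 0 + 0 = 10.
By inclusion–exclusion the count is 286 − 190 + 10 = 106.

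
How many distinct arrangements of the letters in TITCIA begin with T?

Fix T in the first position and arrange the remaining 5 letters.
Those 5 letters have I appearing twice, giving (5)!/(2!) = 60.

60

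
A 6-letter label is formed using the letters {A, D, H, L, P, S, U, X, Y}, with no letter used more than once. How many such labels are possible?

60480

With no repetition, fill the 6 letters in order: 9 choices, then 8, down to 4.
That product is 9 × 8 × 7 × 6 × 5 × 4 = 60480.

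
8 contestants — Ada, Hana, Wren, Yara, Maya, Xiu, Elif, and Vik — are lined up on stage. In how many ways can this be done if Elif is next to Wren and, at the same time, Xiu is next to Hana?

2880

Treat {Elif,Wren} as one block (2 orders) and {Xiu,Hana} as another (2 orders).
That leaves 6 units to arrange: 2 × 2 × 6! = 4 × 720 = 2880.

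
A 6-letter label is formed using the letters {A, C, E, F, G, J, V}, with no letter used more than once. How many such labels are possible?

Choose and order 6 of the 7 symbols: the first letter has 7 options, the next 6, and so on down to 2.
That product is 7 × 6 × 5 × 4 × 3 × 2 = 5040.

5040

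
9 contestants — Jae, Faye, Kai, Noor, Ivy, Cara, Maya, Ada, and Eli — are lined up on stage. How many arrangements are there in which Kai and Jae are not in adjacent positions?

Of the 9! = 362880 arrangements, those with Kai and Jae adjacent number 2 × 8! = 80640 (treat the pair as a block with 2 internal orders).
Complementary counting: 362880 − 80640 = 282240.

282240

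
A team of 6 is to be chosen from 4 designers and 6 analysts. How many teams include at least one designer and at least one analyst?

209

With no constraint there are C(10,6) = 210 possible selections.
Subtract selections that omit an entire group: no designers → C(6,6) = 1; no analysts → C(4,6) = 0.
Both groups omitted at once is impossible, so 210 − 1 = 209.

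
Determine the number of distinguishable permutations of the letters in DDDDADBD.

The 8 letters of DDDDADBD have repeats: D appearing 6 times.
The number of distinct arrangements is 8!/(6!) = 40320/720 = 56.

56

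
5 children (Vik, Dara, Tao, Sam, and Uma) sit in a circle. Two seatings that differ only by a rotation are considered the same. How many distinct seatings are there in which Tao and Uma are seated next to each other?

Glue Tao and Uma into a block (2 internal orders). Seating 4 units around a circle gives (3)! arrangements.
So 2 × (3)! = 2 × 6 = 12.

12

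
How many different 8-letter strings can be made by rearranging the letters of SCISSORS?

1680

The 8 letters of SCISSORS have repeats: S appearing 4 times.
So there are 8! / (4!) = 1680 distinguishable arrangements.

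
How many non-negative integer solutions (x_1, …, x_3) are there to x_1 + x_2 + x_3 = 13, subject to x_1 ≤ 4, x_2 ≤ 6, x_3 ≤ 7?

15

By stars and bars, unrestricted non-negative solutions to x_1+…+x_3 = 13 number C(13+2,2) = 105.
Subtract solutions that violate a single cap (substitute x_i' = x_i − (cap_i+1)): x_1 ≥ 5 gives C(10,2) = 45; x_2 ≥ 7 gives C(8,2) = 28; x_3 ≥ 8 gives C(7,2) = 21. Together 94.
Add back pairs where two caps are both exceeded: 3 + 1 + 0 = 4.
By inclusion–exclusion the count is 105 − 94 + 4 = 15.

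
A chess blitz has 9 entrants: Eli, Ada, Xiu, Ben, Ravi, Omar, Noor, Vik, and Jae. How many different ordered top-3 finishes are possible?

There are 9 choices for 1st place, 8 for 2nd, and 7 for 3rd.
That gives 9 × 8 × 7 = 504.

504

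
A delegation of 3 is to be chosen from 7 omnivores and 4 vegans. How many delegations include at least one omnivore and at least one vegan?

126

Total 3-person selections from all 11: C(11,3) = 165.
Subtract selections that omit an entire group: no omnivores → C(4,3) = 4; no vegans → C(7,3) = 35.
Both groups omitted at once is impossible, so 165 − 39 = 126.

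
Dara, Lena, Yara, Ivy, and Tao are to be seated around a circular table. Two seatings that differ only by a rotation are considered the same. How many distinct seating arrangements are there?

Seat Dara anywhere (absorbing the rotational symmetry), then permute the other 4: (4)! = 24.

24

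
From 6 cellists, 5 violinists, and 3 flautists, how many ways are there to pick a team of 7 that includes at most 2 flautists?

Split by how many flautists are chosen (0 through 2).
Sum: C(3,0)·C(11,7) + C(3,1)·C(11,6) + C(3,2)·C(11,5) = 330 + 1386 + 1386 = 3102.

3102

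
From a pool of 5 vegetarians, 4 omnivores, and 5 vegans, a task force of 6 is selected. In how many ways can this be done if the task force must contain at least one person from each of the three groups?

2625

With no constraint there are C(14,6) = 3003 possible selections.
Selections missing a whole group: no vegetarians → C(9,6) = 84; no omnivores → C(10,6) = 210; no vegans → C(9,6) = 84.
Add back selections omitting two groups (i.e. drawn from a single group): C(5,6) + C(4,6) + C(5,6) = 0.
By inclusion–exclusion: 3003 − 378 + 0 = 2625.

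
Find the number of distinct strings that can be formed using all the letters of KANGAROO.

10080

The 8 letters of KANGAROO have repeats: A appearing twice and O appearing twice.
Dividing 8! = 40320 by 2!·2! = 4 for the repeated letters gives 10080.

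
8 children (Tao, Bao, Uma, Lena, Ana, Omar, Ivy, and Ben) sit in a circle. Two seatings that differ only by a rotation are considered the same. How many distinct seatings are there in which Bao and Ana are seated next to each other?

Glue Bao and Ana into a block (2 internal orders). Seating 7 units around a circle gives (6)! arrangements.
So 2 × (6)! = 2 × 720 = 1440.

1440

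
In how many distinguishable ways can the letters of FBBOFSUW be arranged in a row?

10080

Letter multiplicities in FBBOFSUW: B×2, F×2, O×1, S×1, U×1, W×1.
So there are 8! / (2!·2!) = 10080 distinguishable arrangements.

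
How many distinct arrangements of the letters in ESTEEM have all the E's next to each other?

Treat the 3 copies of E as a single block. The multiset to arrange is then {EEE, M, S, T}, 4 items in all.
All 4 items are distinct, so there are (4)! = 24 arrangements.

24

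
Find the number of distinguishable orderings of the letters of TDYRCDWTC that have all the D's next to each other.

10080

Treat the 2 copies of D as a single block. The multiset to arrange is then {DD, C, C, R, T, T, W, Y}, 8 items in all.
That gives (8)!/(2!·2!) = 10080 arrangements.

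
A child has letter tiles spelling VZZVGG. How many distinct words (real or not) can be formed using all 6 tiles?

90

The 6 letters of VZZVGG have repeats: G appearing twice, V appearing twice, and Z appearing twice.
So there are 6! / (2!·2!·2!) = 90 distinguishable arrangements.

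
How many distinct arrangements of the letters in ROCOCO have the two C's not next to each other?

40

There are 6!/(3!·2!) = 60 arrangements of ROCOCO in total.
If the two C's are adjacent, glue them into one block, leaving 5 items to arrange: (5)!/(3!) = 20 ways.
Subtracting, 60 − 20 = 40 arrangements keep the C's apart.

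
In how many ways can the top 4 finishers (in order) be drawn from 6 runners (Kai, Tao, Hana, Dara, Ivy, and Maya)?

360

There are 6 choices for 1st place, 5 for 2nd, and so on down to 3 for position 4.
That gives 6 × 5 × 4 × 3 = 360.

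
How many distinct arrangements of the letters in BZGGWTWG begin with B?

420

With the first slot taken by B, it remains to arrange the other 7 letters (ZGGWTWG).
Those 7 letters have G appearing 3 times and W appearing twice, giving (7)!/(3!·2!) = 420.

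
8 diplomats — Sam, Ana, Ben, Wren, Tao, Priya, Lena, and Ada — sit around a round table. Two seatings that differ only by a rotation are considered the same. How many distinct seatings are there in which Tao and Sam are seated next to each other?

Treat {Tao, Sam} as one unit (2 internal orders) and seat the resulting 7 units around the table: (6)! circular arrangements.
So 2 × (6)! = 2 × 720 = 1440.

1440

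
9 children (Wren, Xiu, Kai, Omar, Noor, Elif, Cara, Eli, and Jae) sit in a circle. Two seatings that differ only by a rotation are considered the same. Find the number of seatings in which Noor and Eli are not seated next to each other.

30240

Without the restriction there are (8)! = 40320 seatings.
Those with Noor next to Eli: fuse the pair into one unit and seat 8 units around a circle — 2·(7)! = 10080.
Subtracting, 40320 − 10080 = 30240.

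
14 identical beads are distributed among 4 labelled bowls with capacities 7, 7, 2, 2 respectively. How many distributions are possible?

27

By stars and bars, unrestricted non-negative solutions to x_1+…+x_4 = 14 number C(14+3,3) = 680.
Subtract solutions that violate a single cap (substitute x_i' = x_i − (cap_i+1)): x_1 ≥ 8 gives C(9,3) = 84; x_2 ≥ 8 gives C(9,3) = 84; x_3 ≥ 3 gives C(14,3) = 364; x_4 ≥ 3 gives C(14,3) = 364. Together 896.
Add back pairs where two caps are both exceeded: 0 + 20 + 20 + 20 + 20 + 165 = 245.
Subtract triples: 0 + 0 + 1 + 1 = 2.
By inclusion–exclusion the count is 680 − 896 + 245 − 2 = 27.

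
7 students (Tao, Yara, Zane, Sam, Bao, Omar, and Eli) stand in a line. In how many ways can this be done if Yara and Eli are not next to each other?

3600

Of the 7! = 5040 arrangements, those with Yara and Eli adjacent number 2 × 6! = 1440 (treat the pair as a block with 2 internal orders).
So 5040 − 1440 = 3600 arrangements keep them apart.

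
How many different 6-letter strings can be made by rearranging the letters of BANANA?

60

BANANA has 6 letters with A appearing 3 times and N appearing twice.
So there are 6! / (3!·2!) = 60 distinguishable arrangements.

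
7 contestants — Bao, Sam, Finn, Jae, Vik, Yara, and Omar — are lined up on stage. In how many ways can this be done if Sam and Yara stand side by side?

Treat {Sam, Yara} as a single unit. There are 6 units to order, and the pair itself can be ordered 2 ways.
That gives 2 × 6! = 2 × 720 = 1440.

1440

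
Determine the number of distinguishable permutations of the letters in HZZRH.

HZZRH has 5 letters with H appearing twice and Z appearing twice.
The number of distinct arrangements is 5!/(2!·2!) = 120/4 = 30.

30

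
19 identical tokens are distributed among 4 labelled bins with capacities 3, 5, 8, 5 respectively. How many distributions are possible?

Without the upper bounds there are C(22,3) = 1540 ways to split 19 among 4 bins.
Subtract solutions that violate a single cap (substitute x_i' = x_i − (cap_i+1)): x_1 ≥ 4 gives C(18,3) = 816; x_2 ≥ 6 gives C(16,3) = 560; x_3 ≥ 9 gives C(13,3) = 286; x_4 ≥ 6 gives C(16,3) = 560. Together 2222.
Add back pairs where two caps are both exceeded: 220 + 84 + 220 + 35 + 120 + 35 = 714.
Subtract triples: 1 + 20 + 1 + 0 = 22.
By inclusion–exclusion the count is 1540 − 2222 + 714 − 22 = 10.

10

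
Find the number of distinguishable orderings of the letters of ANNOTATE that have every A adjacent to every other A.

1260

Treat the 2 copies of A as a single block. The multiset to arrange is then {AA, E, N, N, O, T, T}, 7 items in all.
That gives (7)!/(2!·2!) = 1260 arrangements.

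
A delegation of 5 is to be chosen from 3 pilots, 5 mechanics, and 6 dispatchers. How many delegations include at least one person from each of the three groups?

1365

Total 5-person selections from all 14: C(14,5) = 2002.
Subtract selections that omit an entire group: no pilots → C(11,5) = 462; no mechanics → C(9,5) = 126; no dispatchers → C(8,5) = 56.
Add back selections omitting two groups (i.e. drawn from a single group): C(3,5) + C(5,5) + C(6,5) = 7.
By inclusion–exclusion: 2002 − 644 + 7 = 1365.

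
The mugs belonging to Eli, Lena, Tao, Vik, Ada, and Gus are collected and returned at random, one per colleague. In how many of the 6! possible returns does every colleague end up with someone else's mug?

265

Let Aᵢ be the assignments in which colleague i gets their own mug. We want the size of the complement of A₁∪…∪A_6.
By inclusion–exclusion this is Σ_{j=0}^{6} (−1)^j C(6,j)·(6−j)!.
Computing: 720 − 720 + 360 − 120 + 30 − 6 + 1 = 265.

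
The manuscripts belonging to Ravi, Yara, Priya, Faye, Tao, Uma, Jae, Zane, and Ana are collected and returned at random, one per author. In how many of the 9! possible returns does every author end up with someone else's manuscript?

Let Aᵢ be the assignments in which author i gets their own manuscript. We want the size of the complement of A₁∪…∪A_9.
By inclusion–exclusion this is Σ_{j=0}^{9} (−1)^j C(9,j)·(9−j)!.
Computing: 362880 − 362880 + 181440 − 60480 + 15120 − 3024 + 504 − 72 + 9 − 1 = 133496.

133496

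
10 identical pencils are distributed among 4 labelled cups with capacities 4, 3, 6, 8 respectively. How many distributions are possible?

126

By stars and bars, unrestricted non-negative solutions to x_1+…+x_4 = 10 number C(10+3,3) = 286.
Subtract solutions that violate a single cap (substitute x_i' = x_i − (cap_i+1)): x_1 ≥ 5 gives C(8,3) = 56; x_2 ≥ 4 gives C(9,3) = 84; x_3 ≥ 7 gives C(6,3) = 20; x_4 ≥ 9 gives C(4,3) = 4. Together 164.
Add back pairs where two caps are both exceeded: 4 + 0 + 0 + 0 + 0 + 0 = 4.
By inclusion–exclusion the count is 286 − 164 + 4 = 126.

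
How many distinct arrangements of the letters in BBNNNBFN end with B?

With the last slot taken by B, it remains to arrange the other 7 letters (BNNNBFN).
Those 7 letters have B appearing twice and N appearing 4 times, giving (7)!/(4!·2!) = 105.

105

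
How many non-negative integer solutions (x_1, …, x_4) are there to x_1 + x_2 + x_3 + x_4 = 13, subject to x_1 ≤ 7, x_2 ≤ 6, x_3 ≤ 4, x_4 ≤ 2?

By stars and bars, unrestricted non-negative solutions to x_1+…+x_4 = 13 number C(13+3,3) = 560.
Subtract solutions that violate a single cap (substitute x_i' = x_i − (cap_i+1)): x_1 ≥ 8 gives C(8,3) = 56; x_2 ≥ 7 gives C(9,3) = 84; x_3 ≥ 5 gives C(11,3) = 165; x_4 ≥ 3 gives C(13,3) = 286. Together 591.
Add back pairs where two caps are both exceeded: 0 + 1 + 10 + 4 + 20 + 56 = 91.
By inclusion–exclusion the count is 560 − 591 + 91 = 60.

60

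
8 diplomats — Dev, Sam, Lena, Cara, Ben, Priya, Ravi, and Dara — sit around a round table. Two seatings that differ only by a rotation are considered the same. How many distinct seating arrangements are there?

5040

Seat Dev anywhere (absorbing the rotational symmetry), then permute the other 7: (7)! = 5040.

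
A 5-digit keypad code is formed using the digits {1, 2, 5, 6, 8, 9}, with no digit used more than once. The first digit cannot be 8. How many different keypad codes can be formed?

The first digit has 6−1 = 5 choices (anything except 8).
The remaining 4 digits are filled from the other 5 symbols without repetition: 5 × 4 × 3 × 2 = 120.
Total: 5 × 120 = 600.

600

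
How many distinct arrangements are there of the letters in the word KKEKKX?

Letter multiplicities in KKEKKX: E×1, K×4, X×1.
So there are 6! / (4!) = 30 distinguishable arrangements.

30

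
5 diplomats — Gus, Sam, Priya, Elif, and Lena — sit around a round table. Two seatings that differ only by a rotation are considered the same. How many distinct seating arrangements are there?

Around a circle, 5 distinct people have 5!/5 = (4)! = 24 rotationally distinct seatings.

24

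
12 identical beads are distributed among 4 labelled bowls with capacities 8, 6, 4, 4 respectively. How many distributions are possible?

151

By stars and bars, unrestricted non-negative solutions to x_1+…+x_4 = 12 number C(12+3,3) = 455.
Subtract solutions that violate a single cap (substitute x_i' = x_i − (cap_i+1)): x_1 ≥ 9 gives C(6,3) = 20; x_2 ≥ 7 gives C(8,3) = 56; x_3 ≥ 5 gives C(10,3) = 120; x_4 ≥ 5 gives C(10,3) = 120. Together 316.
Add back pairs where two caps are both exceeded: 0 + 0 + 0 + 1 + 1 + 10 = 12.
By inclusion–exclusion the count is 455 − 316 + 12 = 151.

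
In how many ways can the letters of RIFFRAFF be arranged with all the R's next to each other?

210

Treat the 2 copies of R as a single block. The multiset to arrange is then {RR, A, F, F, F, F, I}, 7 items in all.
That gives (7)!/(4!) = 210 arrangements.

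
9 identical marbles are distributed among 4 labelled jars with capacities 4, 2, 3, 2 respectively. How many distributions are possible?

10

By stars and bars, unrestricted non-negative solutions to x_1+…+x_4 = 9 number C(9+3,3) = 220.
Subtract solutions that violate a single cap (substitute x_i' = x_i − (cap_i+1)): x_1 ≥ 5 gives C(7,3) = 35; x_2 ≥ 3 gives C(9,3) = 84; x_3 ≥ 4 gives C(8,3) = 56; x_4 ≥ 3 gives C(9,3) = 84. Together 259.
Add back pairs where two caps are both exceeded: 4 + 1 + 4 + 10 + 20 + 10 = 49.
By inclusion–exclusion the count is 220 − 259 + 49 = 10.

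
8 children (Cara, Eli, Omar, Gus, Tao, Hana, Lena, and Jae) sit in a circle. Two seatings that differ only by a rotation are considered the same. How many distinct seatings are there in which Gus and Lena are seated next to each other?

Glue Gus and Lena into a block (2 internal orders). Seating 7 units around a circle gives (6)! arrangements.
So 2 × (6)! = 2 × 720 = 1440.

1440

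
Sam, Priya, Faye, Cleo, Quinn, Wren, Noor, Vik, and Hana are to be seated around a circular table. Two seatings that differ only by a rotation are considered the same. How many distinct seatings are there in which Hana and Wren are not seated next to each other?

30240

All circular seatings of 9 people number (8)! = 40320.
Seatings with Hana beside Wren: treat them as a block with 2 internal orders, giving 2 × (7)! = 10080.
Subtracting, 40320 − 10080 = 30240.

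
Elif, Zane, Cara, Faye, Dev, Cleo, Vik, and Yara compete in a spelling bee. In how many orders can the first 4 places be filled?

This is an ordered selection of 4 from 8: P(8,4).
That gives 8 × 7 × 6 × 5 = 1680.

1680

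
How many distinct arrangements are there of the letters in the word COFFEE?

180

COFFEE has 6 letters with E appearing twice and F appearing twice.
Dividing 6! = 720 by 2!·2! = 4 for the repeated letters gives 180.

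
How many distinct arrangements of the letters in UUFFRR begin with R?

30

Fix R in the first position and arrange the remaining 5 letters.
Those 5 letters have F appearing twice and U appearing twice, giving (5)!/(2!·2!) = 30.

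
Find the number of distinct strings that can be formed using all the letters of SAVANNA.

420

The 7 letters of SAVANNA have repeats: A appearing 3 times and N appearing twice.
The number of distinct arrangements is 7!/(3!·2!) = 5040/12 = 420.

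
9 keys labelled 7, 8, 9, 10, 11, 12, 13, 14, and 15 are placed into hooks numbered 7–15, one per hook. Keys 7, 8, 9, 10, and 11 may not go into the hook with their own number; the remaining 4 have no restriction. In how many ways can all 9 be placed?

205056

Let Aᵢ (for 7 ≤ i ≤ 11) be the placements that put key i in its forbidden hook. Any j of these fix j positions, leaving (9−j)! ways to fill the rest, and there are C(5,j) ways to pick which j.
By inclusion–exclusion, the number of valid placements is Σ_{j=0}^{5} (−1)^j C(5,j)·(9−j)!.
Computing: 362880 − 201600 + 50400 − 7200 + 600 − 24 = 205056.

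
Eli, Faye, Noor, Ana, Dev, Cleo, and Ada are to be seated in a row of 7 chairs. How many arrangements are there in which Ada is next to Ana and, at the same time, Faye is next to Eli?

Treat {Ada,Ana} as one block (2 orders) and {Faye,Eli} as another (2 orders).
That leaves 5 units to arrange: 2 × 2 × 5! = 4 × 120 = 480.

480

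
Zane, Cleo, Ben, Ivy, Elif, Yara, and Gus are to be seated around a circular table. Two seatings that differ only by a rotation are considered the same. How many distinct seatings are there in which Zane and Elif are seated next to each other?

240

Treat {Zane, Elif} as one unit (2 internal orders) and seat the resulting 6 units around the table: (5)! circular arrangements.
So 2 × (5)! = 2 × 120 = 240.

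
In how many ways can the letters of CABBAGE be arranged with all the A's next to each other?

Treat the 2 copies of A as a single block. The multiset to arrange is then {AA, B, B, C, E, G}, 6 items in all.
That gives (6)!/(2!) = 360 arrangements.

360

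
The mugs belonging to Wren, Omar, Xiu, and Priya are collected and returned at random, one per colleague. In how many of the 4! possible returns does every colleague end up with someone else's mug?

9

This is the derangement count D_4: permutations of 4 items with no fixed point.
By inclusion–exclusion this is Σ_{j=0}^{4} (−1)^j C(4,j)·(4−j)!.
Computing: 24 − 24 + 12 − 4 + 1 = 9.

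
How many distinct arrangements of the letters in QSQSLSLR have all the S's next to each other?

Treat the 3 copies of S as a single block. The multiset to arrange is then {SSS, L, L, Q, Q, R}, 6 items in all.
That gives (6)!/(2!·2!) = 180 arrangements.

180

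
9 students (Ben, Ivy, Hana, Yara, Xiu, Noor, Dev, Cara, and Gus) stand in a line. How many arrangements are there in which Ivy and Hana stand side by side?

Glue Ivy and Hana into one block (2 internal orders), leaving 8 units to arrange in a row.
That gives 2 × 8! = 2 × 40320 = 80640.

80640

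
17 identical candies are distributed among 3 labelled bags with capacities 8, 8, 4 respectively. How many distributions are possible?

By stars and bars, unrestricted non-negative solutions to x_1+…+x_3 = 17 number C(17+2,2) = 171.
Subtract solutions that violate a single cap (substitute x_i' = x_i − (cap_i+1)): x_1 ≥ 9 gives C(10,2) = 45; x_2 ≥ 9 gives C(10,2) = 45; x_3 ≥ 5 gives C(14,2) = 91. Together 181.
Add back pairs where two caps are both exceeded: 0 + 10 + 10 = 20.
By inclusion–exclusion the count is 171 − 181 + 20 = 10.

10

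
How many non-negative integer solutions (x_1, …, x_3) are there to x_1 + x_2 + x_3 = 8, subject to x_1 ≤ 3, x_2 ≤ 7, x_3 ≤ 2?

By stars and bars, unrestricted non-negative solutions to x_1+…+x_3 = 8 number C(8+2,2) = 45.
Subtract solutions that violate a single cap (substitute x_i' = x_i − (cap_i+1)): x_1 ≥ 4 gives C(6,2) = 15; x_2 ≥ 8 gives C(2,2) = 1; x_3 ≥ 3 gives C(7,2) = 21. Together 37.
Add back pairs where two caps are both exceeded: 0 + 3 + 0 = 3.
By inclusion–exclusion the count is 45 − 37 + 3 = 11.

11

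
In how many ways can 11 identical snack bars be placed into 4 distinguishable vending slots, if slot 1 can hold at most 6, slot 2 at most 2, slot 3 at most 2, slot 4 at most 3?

10

Without the upper bounds there are C(14,3) = 364 ways to split 11 among 4 vending slots.
Subtract solutions that violate a single cap (substitute x_i' = x_i − (cap_i+1)): x_1 ≥ 7 gives C(7,3) = 35; x_2 ≥ 3 gives C(11,3) = 165; x_3 ≥ 3 gives C(11,3) = 165; x_4 ≥ 4 gives C(10,3) = 120. Together 485.
Add back pairs where two caps are both exceeded: 4 + 4 + 1 + 56 + 35 + 35 = 135.
Subtract triples: 0 + 0 + 0 + 4 = 4.
By inclusion–exclusion the count is 364 − 485 + 135 − 4 = 10.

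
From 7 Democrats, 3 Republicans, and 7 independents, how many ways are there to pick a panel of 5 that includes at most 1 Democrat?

1722

Split by how many Democrats are chosen (0 through 1).
Sum: C(7,0)·C(10,5) + C(7,1)·C(10,4) = 252 + 1470 = 1722.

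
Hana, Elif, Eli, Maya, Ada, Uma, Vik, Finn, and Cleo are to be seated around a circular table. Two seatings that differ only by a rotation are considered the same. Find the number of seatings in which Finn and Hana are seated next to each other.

Glue Finn and Hana into a block (2 internal orders). Seating 8 units around a circle gives (7)! arrangements.
So 2 × (7)! = 2 × 5040 = 10080.

10080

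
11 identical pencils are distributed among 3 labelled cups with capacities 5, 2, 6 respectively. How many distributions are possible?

6

By stars and bars, unrestricted non-negative solutions to x_1+…+x_3 = 11 number C(11+2,2) = 78.
Subtract solutions that violate a single cap (substitute x_i' = x_i − (cap_i+1)): x_1 ≥ 6 gives C(7,2) = 21; x_2 ≥ 3 gives C(10,2) = 45; x_3 ≥ 7 gives C(6,2) = 15. Together 81.
Add back pairs where two caps are both exceeded: 6 + 0 + 3 = 9.
By inclusion–exclusion the count is 78 − 81 + 9 = 6.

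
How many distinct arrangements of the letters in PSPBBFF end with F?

With the last slot taken by F, it remains to arrange the other 6 letters (PSPBBF).
Those 6 letters have B appearing twice and P appearing twice, giving (6)!/(2!·2!) = 180.

180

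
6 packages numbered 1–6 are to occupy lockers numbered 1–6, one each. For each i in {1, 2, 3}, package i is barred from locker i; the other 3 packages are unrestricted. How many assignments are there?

Let Aᵢ (for i ∈ {1, 2, 3}) be the placements that put package i in its forbidden locker. Any j of these fix j positions, leaving (6−j)! ways to fill the rest, and there are C(3,j) ways to pick which j.
By inclusion–exclusion, the number of valid placements is Σ_{j=0}^{3} (−1)^j C(3,j)·(6−j)!.
Computing: 720 − 360 + 72 − 6 = 426.

426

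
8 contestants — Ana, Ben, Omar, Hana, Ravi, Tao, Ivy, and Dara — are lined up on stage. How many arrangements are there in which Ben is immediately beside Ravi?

10080

Place the 6 others and the Ben-Ravi pair as 7 objects in a line; the pair has 2 internal arrangements.
That gives 2 × 7! = 2 × 5040 = 10080.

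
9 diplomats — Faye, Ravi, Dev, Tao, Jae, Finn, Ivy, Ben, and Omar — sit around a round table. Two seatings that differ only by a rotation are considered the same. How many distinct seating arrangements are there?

40320

Around a circle, 9 distinct people have 9!/9 = (8)! = 40320 rotationally distinct seatings.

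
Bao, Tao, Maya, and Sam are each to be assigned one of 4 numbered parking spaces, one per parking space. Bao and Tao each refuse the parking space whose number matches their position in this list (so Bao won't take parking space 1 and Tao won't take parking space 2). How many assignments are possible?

14

Let Aᵢ (for i ∈ {1, 2}) be the placements that put person i in their forbidden parking space. Any j of these fix j positions, leaving (4−j)! ways to fill the rest, and there are C(2,j) ways to pick which j.
By inclusion–exclusion, the number of valid placements is Σ_{j=0}^{2} (−1)^j C(2,j)·(4−j)!.
Computing: 24 − 12 + 2 = 14.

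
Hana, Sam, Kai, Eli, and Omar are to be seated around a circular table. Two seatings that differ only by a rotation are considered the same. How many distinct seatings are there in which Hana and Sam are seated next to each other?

12

Treat {Hana, Sam} as one unit (2 internal orders) and seat the resulting 4 units around the table: (3)! circular arrangements.
So 2 × (3)! = 2 × 6 = 12.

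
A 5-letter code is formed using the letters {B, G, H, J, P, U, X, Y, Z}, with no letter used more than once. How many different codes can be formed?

15120

This is a permutation of 5 out of 9: P(9,5) = 9!/4!.
That product is 9 × 8 × 7 × 6 × 5 = 15120.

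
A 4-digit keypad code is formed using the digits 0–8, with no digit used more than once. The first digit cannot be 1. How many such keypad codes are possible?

2688

The first digit has 9−1 = 8 choices (anything except 1).
The remaining 3 digits are filled from the other 8 symbols without repetition: 8 × 7 × 6 = 336.
Total: 8 × 336 = 2688.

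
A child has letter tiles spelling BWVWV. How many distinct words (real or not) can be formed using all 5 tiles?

BWVWV has 5 letters with V appearing twice and W appearing twice.
So there are 5! / (2!·2!) = 30 distinguishable arrangements.

30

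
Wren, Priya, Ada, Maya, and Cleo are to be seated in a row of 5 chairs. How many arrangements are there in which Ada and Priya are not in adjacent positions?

There are 5! = 120 arrangements in all. If Ada and Priya are adjacent, merging them into one block gives 2·(4)! = 48 arrangements.
Complementary counting: 120 − 48 = 72.

72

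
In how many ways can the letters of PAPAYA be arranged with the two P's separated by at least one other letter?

Total arrangements of PAPAYA: 6!/(3!·2!) = 60.
Arrangements with the P's together: treat PP as one letter, giving (5)!/(3!) = 20.
Subtracting, 60 − 20 = 40 arrangements keep the P's apart.

40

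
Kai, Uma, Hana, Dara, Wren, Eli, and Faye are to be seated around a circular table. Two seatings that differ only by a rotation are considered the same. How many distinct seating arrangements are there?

Around a circle, 7 distinct people have 7!/7 = (6)! = 720 rotationally distinct seatings.

720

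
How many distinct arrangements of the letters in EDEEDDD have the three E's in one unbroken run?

5

Treat the 3 copies of E as a single block. The multiset to arrange is then {EEE, D, D, D, D}, 5 items in all.
That gives (5)!/(4!) = 5 arrangements.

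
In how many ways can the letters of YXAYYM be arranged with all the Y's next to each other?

24

Treat the 3 copies of Y as a single block. The multiset to arrange is then {YYY, A, M, X}, 4 items in all.
All 4 items are distinct, so there are (4)! = 24 arrangements.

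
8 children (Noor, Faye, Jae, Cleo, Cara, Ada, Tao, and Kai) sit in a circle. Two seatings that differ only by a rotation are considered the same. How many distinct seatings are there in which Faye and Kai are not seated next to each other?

All circular seatings of 8 people number (7)! = 5040.
Those with Faye next to Kai: fuse the pair into one unit and seat 7 units around a circle — 2·(6)! = 1440.
Subtracting, 5040 − 1440 = 3600.

3600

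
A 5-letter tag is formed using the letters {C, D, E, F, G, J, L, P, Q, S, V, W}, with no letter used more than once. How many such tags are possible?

With no repetition, fill the 5 letters in order: 12 choices, then 11, down to 8.
That product is 12 × 11 × 10 × 9 × 8 = 95040.

95040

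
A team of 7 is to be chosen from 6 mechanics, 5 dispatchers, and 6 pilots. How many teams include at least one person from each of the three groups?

17996

With no constraint there are C(17,7) = 19448 possible selections.
Subtract selections that omit an entire group: no mechanics → C(11,7) = 330; no dispatchers → C(12,7) = 792; no pilots → C(11,7) = 330.
Add back selections omitting two groups (i.e. drawn from a single group): C(6,7) + C(5,7) + C(6,7) = 0.
By inclusion–exclusion: 19448 − 1452 + 0 = 17996.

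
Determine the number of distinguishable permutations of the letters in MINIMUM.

420

Letter multiplicities in MINIMUM: I×2, M×3, N×1, U×1.
Dividing 7! = 5040 by 3!·2! = 12 for the repeated letters gives 420.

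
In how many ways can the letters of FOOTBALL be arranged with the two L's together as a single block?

2520

Treat the 2 copies of L as a single block. The multiset to arrange is then {LL, A, B, F, O, O, T}, 7 items in all.
That gives (7)!/(2!) = 2520 arrangements.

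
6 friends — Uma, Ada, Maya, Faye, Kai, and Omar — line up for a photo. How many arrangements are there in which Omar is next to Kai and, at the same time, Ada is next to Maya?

96

Treat {Omar,Kai} as one block (2 orders) and {Ada,Maya} as another (2 orders).
That leaves 4 units to arrange: 2 × 2 × 4! = 4 × 24 = 96.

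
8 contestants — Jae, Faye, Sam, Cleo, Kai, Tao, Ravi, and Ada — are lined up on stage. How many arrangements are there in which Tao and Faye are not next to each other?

There are 8! = 40320 arrangements in all. If Tao and Faye are adjacent, merging them into one block gives 2·(7)! = 10080 arrangements.
Complementary counting: 40320 − 10080 = 30240.

30240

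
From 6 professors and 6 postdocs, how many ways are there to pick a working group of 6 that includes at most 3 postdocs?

Split by how many postdocs are chosen (0 through 3).
Sum: C(6,0)·C(6,6) + C(6,1)·C(6,5) + C(6,2)·C(6,4) + C(6,3)·C(6,3) = 1 + 36 + 225 + 400 = 662.

662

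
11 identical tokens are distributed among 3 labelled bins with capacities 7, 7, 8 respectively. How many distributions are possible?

By stars and bars, unrestricted non-negative solutions to x_1+…+x_3 = 11 number C(11+2,2) = 78.
Subtract solutions that violate a single cap (substitute x_i' = x_i − (cap_i+1)): x_1 ≥ 8 gives C(5,2) = 10; x_2 ≥ 8 gives C(5,2) = 10; x_3 ≥ 9 gives C(4,2) = 6. Together 26.
No two caps can be exceeded simultaneously, so the pair terms are all 0.
By inclusion–exclusion the count is 78 − 26 + 0 = 52.

52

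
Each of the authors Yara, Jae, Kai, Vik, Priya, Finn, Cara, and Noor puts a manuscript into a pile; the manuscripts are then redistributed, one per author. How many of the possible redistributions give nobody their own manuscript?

Let Aᵢ be the assignments in which author i gets their own manuscript. We want the size of the complement of A₁∪…∪A_8.
By inclusion–exclusion this is Σ_{j=0}^{8} (−1)^j C(8,j)·(8−j)!.
Computing: 40320 − 40320 + 20160 − 6720 + 1680 − 336 + 56 − 8 + 1 = 14833.

14833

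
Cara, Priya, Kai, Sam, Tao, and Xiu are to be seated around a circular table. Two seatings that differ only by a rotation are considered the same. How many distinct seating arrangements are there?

120

Fix one person's seat to break rotational symmetry; the remaining 5 people can be arranged in (5)! = 120 ways.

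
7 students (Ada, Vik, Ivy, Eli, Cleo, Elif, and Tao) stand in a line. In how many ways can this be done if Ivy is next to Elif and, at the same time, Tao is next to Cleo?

Treat {Ivy,Elif} as one block (2 orders) and {Tao,Cleo} as another (2 orders).
That leaves 5 units to arrange: 2 × 2 × 5! = 4 × 120 = 480.

480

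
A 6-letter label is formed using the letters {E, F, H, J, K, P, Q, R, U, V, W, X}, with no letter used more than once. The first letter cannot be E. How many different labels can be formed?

609840

The first letter has 12−1 = 11 choices (anything except E).
The remaining 5 letters are filled from the other 11 symbols without repetition: 11 × 10 × 9 × 8 × 7 = 55440.
Total: 11 × 55440 = 609840.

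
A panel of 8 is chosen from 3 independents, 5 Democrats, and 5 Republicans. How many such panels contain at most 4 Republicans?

Split by how many Republicans are chosen (0 through 4).
Sum: C(5,0)·C(8,8) + C(5,1)·C(8,7) + C(5,2)·C(8,6) + C(5,3)·C(8,5) + C(5,4)·C(8,4) = 1 + 40 + 280 + 560 + 350 = 1231.

1231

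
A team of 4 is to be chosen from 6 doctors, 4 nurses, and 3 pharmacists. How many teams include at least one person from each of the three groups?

Total 4-person selections from all 13: C(13,4) = 715.
Subtract selections that omit an entire group: no doctors → C(7,4) = 35; no nurses → C(9,4) = 126; no pharmacists → C(10,4) = 210.
Add back selections omitting two groups (i.e. drawn from a single group): C(6,4) + C(4,4) + C(3,4) = 16.
By inclusion–exclusion: 715 − 371 + 16 = 360.

360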